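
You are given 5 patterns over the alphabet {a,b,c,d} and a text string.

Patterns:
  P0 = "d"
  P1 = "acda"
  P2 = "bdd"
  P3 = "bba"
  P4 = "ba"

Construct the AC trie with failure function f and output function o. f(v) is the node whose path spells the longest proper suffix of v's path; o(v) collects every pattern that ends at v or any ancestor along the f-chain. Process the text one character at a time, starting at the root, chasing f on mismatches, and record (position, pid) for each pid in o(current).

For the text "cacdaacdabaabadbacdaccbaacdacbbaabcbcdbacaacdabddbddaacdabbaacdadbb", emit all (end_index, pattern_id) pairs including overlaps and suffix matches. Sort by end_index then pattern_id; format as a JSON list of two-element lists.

Build automaton:
Trie (insert patterns):
  0='ε' goto a→2 b→6 d→1
  1='d' goto ·  [P0 ends]
  2='a' goto c→3
  3='ac' goto d→4
  4='acd' goto a→5
  5='acda' goto ·  [P1 ends]
  6='b' goto a→11 b→9 d→7
  7='bd' goto d→8
  8='bdd' goto ·  [P2 ends]
  9='bb' goto a→10
  10='bba' goto ·  [P3 ends]
  11='ba' goto ·  [P4 ends]

BFS fail/out derivation:
  n1('d'): parent n0 fail=0; on 'd' 0 → fail=0;  out {0}∪∅={0}
  n2('a'): parent n0 fail=0; on 'a' 0 → fail=0;  out ∅∪∅=∅
  n6('b'): parent n0 fail=0; on 'b' 0 → fail=0;  out ∅∪∅=∅
  n3('ac'): parent n2 fail=0; on 'c' 0 → fail=0;  out ∅∪∅=∅
  n7('bd'): parent n6 fail=0; on 'd' 0 → fail=1;  out ∅∪{0}={0}
  n9('bb'): parent n6 fail=0; on 'b' 0 → fail=6;  out ∅∪∅=∅
  n11('ba'): parent n6 fail=0; on 'a' 0 → fail=2;  out {4}∪∅={4}
  n4('acd'): parent n3 fail=0; on 'd' 0 → fail=1;  out ∅∪{0}={0}
  n8('bdd'): parent n7 fail=1; on 'd' 1→0 → fail=1;  out {2}∪{0}={0,2}
  n10('bba'): parent n9 fail=6; on 'a' 6 → fail=11;  out {3}∪{4}={3,4}
  n5('acda'): parent n4 fail=1; on 'a' 1→0 → fail=2;  out {1}∪∅={1}

Text stream:
[0] read 'c'  n0⇒n0
[1] read 'a'  n0⇒n2
[2] read 'c'  n2⇒n3
[3] read 'd'  n3⇒n4  ** P0@[3:3]
[4] read 'a'  n4⇒n5  ** P1@[1:4]
[5] read 'a'  n5⇒n2 (via fail)
[6] read 'c'  n2⇒n3
[7] read 'd'  n3⇒n4  ** P0@[7:7]
[8] read 'a'  n4⇒n5  ** P1@[5:8]
[9] read 'b'  n5⇒n6 (via fail)
[10] read 'a'  n6⇒n11  ** P4@[9:10]
[11] read 'a'  n11⇒n2 (via fail)
[12] read 'b'  n2⇒n6 (via fail)
[13] read 'a'  n6⇒n11  ** P4@[12:13]
[14] read 'd'  n11⇒n1 (via fail)  ** P0@[14:14]
[15] read 'b'  n1⇒n6 (via fail)
[16] read 'a'  n6⇒n11  ** P4@[15:16]
[17] read 'c'  n11⇒n3 (via fail)
[18] read 'd'  n3⇒n4  ** P0@[18:18]
[19] read 'a'  n4⇒n5  ** P1@[16:19]
[20] read 'c'  n5⇒n3 (via fail)
[21] read 'c'  n3⇒n0 (via fail)
[22] read 'b'  n0⇒n6
[23] read 'a'  n6⇒n11  ** P4@[22:23]
[24] read 'a'  n11⇒n2 (via fail)
[25] read 'c'  n2⇒n3
[26] read 'd'  n3⇒n4  ** P0@[26:26]
[27] read 'a'  n4⇒n5  ** P1@[24:27]
[28] read 'c'  n5⇒n3 (via fail)
[29] read 'b'  n3⇒n6 (via fail)
[30] read 'b'  n6⇒n9
[31] read 'a'  n9⇒n10  ** P3@[29:31],P4@[30:31]
[32] read 'a'  n10⇒n2 (via fail)
[33] read 'b'  n2⇒n6 (via fail)
[34] read 'c'  n6⇒n0 (via fail)
[35] read 'b'  n0⇒n6
[36] read 'c'  n6⇒n0 (via fail)
[37] read 'd'  n0⇒n1  ** P0@[37:37]
[38] read 'b'  n1⇒n6 (via fail)
[39] read 'a'  n6⇒n11  ** P4@[38:39]
[40] read 'c'  n11⇒n3 (via fail)
[41] read 'a'  n3⇒n2 (via fail)
[42] read 'a'  n2⇒n2 (via fail)
[43] read 'c'  n2⇒n3
[44] read 'd'  n3⇒n4  ** P0@[44:44]
[45] read 'a'  n4⇒n5  ** P1@[42:45]
[46] read 'b'  n5⇒n6 (via fail)
[47] read 'd'  n6⇒n7  ** P0@[47:47]
[48] read 'd'  n7⇒n8  ** P0@[48:48],P2@[46:48]
[49] read 'b'  n8⇒n6 (via fail)
[50] read 'd'  n6⇒n7  ** P0@[50:50]
[51] read 'd'  n7⇒n8  ** P0@[51:51],P2@[49:51]
[52] read 'a'  n8⇒n2 (via fail)
[53] read 'a'  n2⇒n2 (via fail)
[54] read 'c'  n2⇒n3
[55] read 'd'  n3⇒n4  ** P0@[55:55]
[56] read 'a'  n4⇒n5  ** P1@[53:56]
[57] read 'b'  n5⇒n6 (via fail)
[58] read 'b'  n6⇒n9
[59] read 'a'  n9⇒n10  ** P3@[57:59],P4@[58:59]
[60] read 'a'  n10⇒n2 (via fail)
[61] read 'c'  n2⇒n3
[62] read 'd'  n3⇒n4  ** P0@[62:62]
[63] read 'a'  n4⇒n5  ** P1@[60:63]
[64] read 'd'  n5⇒n1 (via fail)  ** P0@[64:64]
[65] read 'b'  n1⇒n6 (via fail)
[66] read 'b'  n6⇒n9

Matches: [[3,0],[4,1],[7,0],[8,1],[10,4],[13,4],[14,0],[16,4],[18,0],[19,1],[23,4],[26,0],[27,1],[31,3],[31,4],[37,0],[39,4],[44,0],[45,1],[47,0],[48,0],[48,2],[50,0],[51,0],[51,2],[55,0],[56,1],[59,3],[59,4],[62,0],[63,1],[64,0]]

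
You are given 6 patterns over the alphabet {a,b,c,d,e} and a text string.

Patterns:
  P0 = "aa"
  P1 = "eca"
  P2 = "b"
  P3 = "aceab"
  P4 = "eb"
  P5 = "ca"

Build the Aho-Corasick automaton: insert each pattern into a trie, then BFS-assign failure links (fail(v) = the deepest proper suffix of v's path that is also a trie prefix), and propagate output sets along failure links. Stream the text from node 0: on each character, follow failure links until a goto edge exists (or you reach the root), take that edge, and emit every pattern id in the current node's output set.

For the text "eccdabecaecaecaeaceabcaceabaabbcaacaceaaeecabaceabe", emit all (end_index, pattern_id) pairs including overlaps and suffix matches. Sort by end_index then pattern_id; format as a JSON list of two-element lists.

Build automaton:
Trie (insert patterns):
  0='ε' goto a→1 b→6 c→12 e→3
  1='a' goto a→2 c→7
  2='aa' goto ·  ←P0
  3='e' goto b→11 c→4
  4='ec' goto a→5
  5='eca' goto ·  ←P1
  6='b' goto ·  ←P2
  7='ac' goto e→8
  8='ace' goto a→9
  9='acea' goto b→10
  10='aceab' goto ·  ←P3
  11='eb' goto ·  ←P4
  12='c' goto a→13
  13='ca' goto ·  ←P5

BFS fail/out derivation:
  n1('a'): parent n0 fail=0; on 'a' 0 → fail=0;  out ∅∪∅=∅
  n3('e'): parent n0 fail=0; on 'e' 0 → fail=0;  out ∅∪∅=∅
  n6('b'): parent n0 fail=0; on 'b' 0 → fail=0;  out {2}∪∅={2}
  n12('c'): parent n0 fail=0; on 'c' 0 → fail=0;  out ∅∪∅=∅
  n2('aa'): parent n1 fail=0; on 'a' 0 → fail=1;  out {0}∪∅={0}
  n4('ec'): parent n3 fail=0; on 'c' 0 → fail=12;  out ∅∪∅=∅
  n7('ac'): parent n1 fail=0; on 'c' 0 → fail=12;  out ∅∪∅=∅
  n11('eb'): parent n3 fail=0; on 'b' 0 → fail=6;  out {4}∪{2}={2,4}
  n13('ca'): parent n12 fail=0; on 'a' 0 → fail=1;  out {5}∪∅={5}
  n5('eca'): parent n4 fail=12; on 'a' 12 → fail=13;  out {1}∪{5}={1,5}
  n8('ace'): parent n7 fail=12; on 'e' 12→0 → fail=3;  out ∅∪∅=∅
  n9('acea'): parent n8 fail=3; on 'a' 3→0 → fail=1;  out ∅∪∅=∅
  n10('aceab'): parent n9 fail=1; on 'b' 1→0 → fail=6;  out {3}∪{2}={2,3}

Scan:
pos 0 'e': at 3
pos 1 'c': at 4
pos 2 'c': at 12 ·f
pos 3 'd': at 0 ·f
pos 4 'a': at 1
pos 5 'b': at 6 ·f  emit P2@[5:5]
pos 6 'e': at 3 ·f
pos 7 'c': at 4
pos 8 'a': at 5  emit P1@[6:8],P5@[7:8]
pos 9 'e': at 3 ·f
pos 10 'c': at 4
pos 11 'a': at 5  emit P1@[9:11],P5@[10:11]
pos 12 'e': at 3 ·f
pos 13 'c': at 4
pos 14 'a': at 5  emit P1@[12:14],P5@[13:14]
pos 15 'e': at 3 ·f
pos 16 'a': at 1 ·f
pos 17 'c': at 7
pos 18 'e': at 8
pos 19 'a': at 9
pos 20 'b': at 10  emit P2@[20:20],P3@[16:20]
pos 21 'c': at 12 ·f
pos 22 'a': at 13  emit P5@[21:22]
pos 23 'c': at 7 ·f
pos 24 'e': at 8
pos 25 'a': at 9
pos 26 'b': at 10  emit P2@[26:26],P3@[22:26]
pos 27 'a': at 1 ·f
pos 28 'a': at 2  emit P0@[27:28]
pos 29 'b': at 6 ·f  emit P2@[29:29]
pos 30 'b': at 6 ·f  emit P2@[30:30]
pos 31 'c': at 12 ·f
pos 32 'a': at 13  emit P5@[31:32]
pos 33 'a': at 2 ·f  emit P0@[32:33]
pos 34 'c': at 7 ·f
pos 35 'a': at 13 ·f  emit P5@[34:35]
pos 36 'c': at 7 ·f
pos 37 'e': at 8
pos 38 'a': at 9
pos 39 'a': at 2 ·f  emit P0@[38:39]
pos 40 'e': at 3 ·f
pos 41 'e': at 3 ·f
pos 42 'c': at 4
pos 43 'a': at 5  emit P1@[41:43],P5@[42:43]
pos 44 'b': at 6 ·f  emit P2@[44:44]
pos 45 'a': at 1 ·f
pos 46 'c': at 7
pos 47 'e': at 8
pos 48 'a': at 9
pos 49 'b': at 10  emit P2@[49:49],P3@[45:49]
pos 50 'e': at 3 ·f

Result: [[5,2],[8,1],[8,5],[11,1],[11,5],[14,1],[14,5],[20,2],[20,3],[22,5],[26,2],[26,3],[28,0],[29,2],[30,2],[32,5],[33,0],[35,5],[39,0],[43,1],[43,5],[44,2],[49,2],[49,3]]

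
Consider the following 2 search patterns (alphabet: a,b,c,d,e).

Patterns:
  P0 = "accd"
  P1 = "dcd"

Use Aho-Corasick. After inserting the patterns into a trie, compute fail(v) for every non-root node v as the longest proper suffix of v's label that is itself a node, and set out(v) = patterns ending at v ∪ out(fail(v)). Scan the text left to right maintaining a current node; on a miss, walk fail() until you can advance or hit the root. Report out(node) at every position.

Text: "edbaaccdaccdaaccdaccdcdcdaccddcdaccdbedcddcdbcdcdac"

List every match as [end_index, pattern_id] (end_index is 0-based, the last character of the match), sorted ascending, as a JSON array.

Construct AC machine:
Trie (insert patterns):
  n0 'ε': a→1 d→5
  n1 'a': c→2
  n2 'ac': c→3
  n3 'acc': d→4
  n4 'accd': ·  [P0 ends]
  n5 'd': c→6
  n6 'dc': d→7
  n7 'dcd': ·  [P1 ends]

Failure links (BFS by depth):
  n1('a'): parent n0 fail=0; on 'a' 0 → fail=0;  out ∅∪∅=∅
  n5('d'): parent n0 fail=0; on 'd' 0 → fail=0;  out ∅∪∅=∅
  n2('ac'): parent n1 fail=0; on 'c' 0 → fail=0;  out ∅∪∅=∅
  n6('dc'): parent n5 fail=0; on 'c' 0 → fail=0;  out ∅∪∅=∅
  n3('acc'): parent n2 fail=0; on 'c' 0 → fail=0;  out ∅∪∅=∅
  n7('dcd'): parent n6 fail=0; on 'd' 0 → fail=5;  out {1}∪∅={1}
  n4('accd'): parent n3 fail=0; on 'd' 0 → fail=5;  out {0}∪∅={0}

Scan:
[0] read 'e'  n0⇒n0
[1] read 'd'  n0⇒n5
[2] read 'b'  n5⇒n0 ·f
[3] read 'a'  n0⇒n1
[4] read 'a'  n1⇒n1 ·f
[5] read 'c'  n1⇒n2
[6] read 'c'  n2⇒n3
[7] read 'd'  n3⇒n4  ** P0@[4:7]
[8] read 'a'  n4⇒n1 ·f
[9] read 'c'  n1⇒n2
[10] read 'c'  n2⇒n3
[11] read 'd'  n3⇒n4  ** P0@[8:11]
[12] read 'a'  n4⇒n1 ·f
[13] read 'a'  n1⇒n1 ·f
[14] read 'c'  n1⇒n2
[15] read 'c'  n2⇒n3
[16] read 'd'  n3⇒n4  ** P0@[13:16]
[17] read 'a'  n4⇒n1 ·f
[18] read 'c'  n1⇒n2
[19] read 'c'  n2⇒n3
[20] read 'd'  n3⇒n4  ** P0@[17:20]
[21] read 'c'  n4⇒n6 ·f
[22] read 'd'  n6⇒n7  ** P1@[20:22]
[23] read 'c'  n7⇒n6 ·f
[24] read 'd'  n6⇒n7  ** P1@[22:24]
[25] read 'a'  n7⇒n1 ·f
[26] read 'c'  n1⇒n2
[27] read 'c'  n2⇒n3
[28] read 'd'  n3⇒n4  ** P0@[25:28]
[29] read 'd'  n4⇒n5 ·f
[30] read 'c'  n5⇒n6
[31] read 'd'  n6⇒n7  ** P1@[29:31]
[32] read 'a'  n7⇒n1 ·f
[33] read 'c'  n1⇒n2
[34] read 'c'  n2⇒n3
[35] read 'd'  n3⇒n4  ** P0@[32:35]
[36] read 'b'  n4⇒n0 ·f
[37] read 'e'  n0⇒n0
[38] read 'd'  n0⇒n5
[39] read 'c'  n5⇒n6
[40] read 'd'  n6⇒n7  ** P1@[38:40]
[41] read 'd'  n7⇒n5 ·f
[42] read 'c'  n5⇒n6
[43] read 'd'  n6⇒n7  ** P1@[41:43]
[44] read 'b'  n7⇒n0 ·f
[45] read 'c'  n0⇒n0
[46] read 'd'  n0⇒n5
[47] read 'c'  n5⇒n6
[48] read 'd'  n6⇒n7  ** P1@[46:48]
[49] read 'a'  n7⇒n1 ·f
[50] read 'c'  n1⇒n2

Matches: [[7,0],[11,0],[16,0],[20,0],[22,1],[24,1],[28,0],[31,1],[35,0],[40,1],[43,1],[48,1]]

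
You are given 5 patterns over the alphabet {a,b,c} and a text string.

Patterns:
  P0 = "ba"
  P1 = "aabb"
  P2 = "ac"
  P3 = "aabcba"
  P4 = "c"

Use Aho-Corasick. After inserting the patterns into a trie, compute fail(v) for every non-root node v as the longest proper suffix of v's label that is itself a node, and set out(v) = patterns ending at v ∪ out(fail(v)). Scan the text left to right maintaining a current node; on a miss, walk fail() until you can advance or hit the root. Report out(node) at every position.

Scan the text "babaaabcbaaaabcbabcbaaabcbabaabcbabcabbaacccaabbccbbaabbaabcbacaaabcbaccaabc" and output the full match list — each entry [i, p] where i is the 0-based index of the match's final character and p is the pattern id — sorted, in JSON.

Build automaton:
Trie nodes:
  n0 'ε': a→3 b→1 c→11
  n1 'b': a→2
  n2 'ba': ·  ←P0
  n3 'a': a→4 c→7
  n4 'aa': b→5
  n5 'aab': b→6 c→8
  n6 'aabb': ·  ←P1
  n7 'ac': ·  ←P2
  n8 'aabc': b→9
  n9 'aabcb': a→10
  n10 'aabcba': ·  ←P3
  n11 'c': ·  ←P4

Failure links (BFS by depth):
  n1('b'): parent n0 fail=0; on 'b' 0 → fail=0;  out ∅∪∅=∅
  n3('a'): parent n0 fail=0; on 'a' 0 → fail=0;  out ∅∪∅=∅
  n11('c'): parent n0 fail=0; on 'c' 0 → fail=0;  out {4}∪∅={4}
  n2('ba'): parent n1 fail=0; on 'a' 0 → fail=3;  out {0}∪∅={0}
  n4('aa'): parent n3 fail=0; on 'a' 0 → fail=3;  out ∅∪∅=∅
  n7('ac'): parent n3 fail=0; on 'c' 0 → fail=11;  out {2}∪{4}={2,4}
  n5('aab'): parent n4 fail=3; on 'b' 3→0 → fail=1;  out ∅∪∅=∅
  n6('aabb'): parent n5 fail=1; on 'b' 1→0 → fail=1;  out {1}∪∅={1}
  n8('aabc'): parent n5 fail=1; on 'c' 1→0 → fail=11;  out ∅∪{4}={4}
  n9('aabcb'): parent n8 fail=11; on 'b' 11→0 → fail=1;  out ∅∪∅=∅
  n10('aabcba'): parent n9 fail=1; on 'a' 1 → fail=2;  out {3}∪{0}={0,3}

Run:
[0] read 'b'  n0⇒n1
[1] read 'a'  n1⇒n2  emit P0@[0:1]
[2] read 'b'  n2⇒n1 (via fail)
[3] read 'a'  n1⇒n2  emit P0@[2:3]
[4] read 'a'  n2⇒n4 (via fail)
[5] read 'a'  n4⇒n4 (via fail)
[6] read 'b'  n4⇒n5
[7] read 'c'  n5⇒n8  emit P4@[7:7]
[8] read 'b'  n8⇒n9
[9] read 'a'  n9⇒n10  emit P0@[8:9],P3@[4:9]
[10] read 'a'  n10⇒n4 (via fail)
[11] read 'a'  n4⇒n4 (via fail)
[12] read 'a'  n4⇒n4 (via fail)
[13] read 'b'  n4⇒n5
[14] read 'c'  n5⇒n8  emit P4@[14:14]
[15] read 'b'  n8⇒n9
[16] read 'a'  n9⇒n10  emit P0@[15:16],P3@[11:16]
[17] read 'b'  n10⇒n1 (via fail)
[18] read 'c'  n1⇒n11 (via fail)  emit P4@[18:18]
[19] read 'b'  n11⇒n1 (via fail)
[20] read 'a'  n1⇒n2  emit P0@[19:20]
[21] read 'a'  n2⇒n4 (via fail)
[22] read 'a'  n4⇒n4 (via fail)
[23] read 'b'  n4⇒n5
[24] read 'c'  n5⇒n8  emit P4@[24:24]
[25] read 'b'  n8⇒n9
[26] read 'a'  n9⇒n10  emit P0@[25:26],P3@[21:26]
[27] read 'b'  n10⇒n1 (via fail)
[28] read 'a'  n1⇒n2  emit P0@[27:28]
[29] read 'a'  n2⇒n4 (via fail)
[30] read 'b'  n4⇒n5
[31] read 'c'  n5⇒n8  emit P4@[31:31]
[32] read 'b'  n8⇒n9
[33] read 'a'  n9⇒n10  emit P0@[32:33],P3@[28:33]
[34] read 'b'  n10⇒n1 (via fail)
[35] read 'c'  n1⇒n11 (via fail)  emit P4@[35:35]
[36] read 'a'  n11⇒n3 (via fail)
[37] read 'b'  n3⇒n1 (via fail)
[38] read 'b'  n1⇒n1 (via fail)
[39] read 'a'  n1⇒n2  emit P0@[38:39]
[40] read 'a'  n2⇒n4 (via fail)
[41] read 'c'  n4⇒n7 (via fail)  emit P2@[40:41],P4@[41:41]
[42] read 'c'  n7⇒n11 (via fail)  emit P4@[42:42]
[43] read 'c'  n11⇒n11 (via fail)  emit P4@[43:43]
[44] read 'a'  n11⇒n3 (via fail)
[45] read 'a'  n3⇒n4
[46] read 'b'  n4⇒n5
[47] read 'b'  n5⇒n6  emit P1@[44:47]
[48] read 'c'  n6⇒n11 (via fail)  emit P4@[48:48]
[49] read 'c'  n11⇒n11 (via fail)  emit P4@[49:49]
[50] read 'b'  n11⇒n1 (via fail)
[51] read 'b'  n1⇒n1 (via fail)
[52] read 'a'  n1⇒n2  emit P0@[51:52]
[53] read 'a'  n2⇒n4 (via fail)
[54] read 'b'  n4⇒n5
[55] read 'b'  n5⇒n6  emit P1@[52:55]
[56] read 'a'  n6⇒n2 (via fail)  emit P0@[55:56]
[57] read 'a'  n2⇒n4 (via fail)
[58] read 'b'  n4⇒n5
[59] read 'c'  n5⇒n8  emit P4@[59:59]
[60] read 'b'  n8⇒n9
[61] read 'a'  n9⇒n10  emit P0@[60:61],P3@[56:61]
[62] read 'c'  n10⇒n7 (via fail)  emit P2@[61:62],P4@[62:62]
[63] read 'a'  n7⇒n3 (via fail)
[64] read 'a'  n3⇒n4
[65] read 'a'  n4⇒n4 (via fail)
[66] read 'b'  n4⇒n5
[67] read 'c'  n5⇒n8  emit P4@[67:67]
[68] read 'b'  n8⇒n9
[69] read 'a'  n9⇒n10  emit P0@[68:69],P3@[64:69]
[70] read 'c'  n10⇒n7 (via fail)  emit P2@[69:70],P4@[70:70]
[71] read 'c'  n7⇒n11 (via fail)  emit P4@[71:71]
[72] read 'a'  n11⇒n3 (via fail)
[73] read 'a'  n3⇒n4
[74] read 'b'  n4⇒n5
[75] read 'c'  n5⇒n8  emit P4@[75:75]

Result: [[1,0],[3,0],[7,4],[9,0],[9,3],[14,4],[16,0],[16,3],[18,4],[20,0],[24,4],[26,0],[26,3],[28,0],[31,4],[33,0],[33,3],[35,4],[39,0],[41,2],[41,4],[42,4],[43,4],[47,1],[48,4],[49,4],[52,0],[55,1],[56,0],[59,4],[61,0],[61,3],[62,2],[62,4],[67,4],[69,0],[69,3],[70,2],[70,4],[71,4],[75,4]]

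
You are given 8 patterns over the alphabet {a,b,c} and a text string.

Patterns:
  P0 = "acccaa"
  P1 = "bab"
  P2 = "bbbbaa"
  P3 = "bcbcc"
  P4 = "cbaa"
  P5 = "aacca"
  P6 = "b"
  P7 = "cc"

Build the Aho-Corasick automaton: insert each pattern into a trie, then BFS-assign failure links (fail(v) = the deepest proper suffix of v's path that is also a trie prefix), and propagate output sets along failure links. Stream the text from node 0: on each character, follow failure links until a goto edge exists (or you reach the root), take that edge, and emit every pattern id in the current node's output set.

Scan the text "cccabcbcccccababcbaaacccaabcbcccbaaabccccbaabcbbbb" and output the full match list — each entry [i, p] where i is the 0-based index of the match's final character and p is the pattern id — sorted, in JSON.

Construct AC machine:
Trie nodes:
  0='ε' goto a→1 b→7 c→19
  1='a' goto a→23 c→2
  2='ac' goto c→3
  3='acc' goto c→4
  4='accc' goto a→5
  5='accca' goto a→6
  6='acccaa' goto ·  ←P0
  7='b' goto a→8 b→10 c→15  ←P6
  8='ba' goto b→9
  9='bab' goto ·  ←P1
  10='bb' goto b→11
  11='bbb' goto b→12
  12='bbbb' goto a→13
  13='bbbba' goto a→14
  14='bbbbaa' goto ·  ←P2
  15='bc' goto b→16
  16='bcb' goto c→17
  17='bcbc' goto c→18
  18='bcbcc' goto ·  ←P3
  19='c' goto b→20 c→27
  20='cb' goto a→21
  21='cba' goto a→22
  22='cbaa' goto ·  ←P4
  23='aa' goto c→24
  24='aac' goto c→25
  25='aacc' goto a→26
  26='aacca' goto ·  ←P5
  27='cc' goto ·  ←P7

Failure links (BFS by depth):
  fail(1) 'a': from fail(0)=0 chase 'a': 0 ⇒ 0;  out=∅∪out(0)=∅
  fail(7) 'b': from fail(0)=0 chase 'b': 0 ⇒ 0;  out={6}∪out(0)={6}
  fail(19) 'c': from fail(0)=0 chase 'c': 0 ⇒ 0;  out=∅∪out(0)=∅
  fail(2) 'ac': from fail(1)=0 chase 'c': 0 ⇒ 19;  out=∅∪out(19)=∅
  fail(8) 'ba': from fail(7)=0 chase 'a': 0 ⇒ 1;  out=∅∪out(1)=∅
  fail(10) 'bb': from fail(7)=0 chase 'b': 0 ⇒ 7;  out=∅∪out(7)={6}
  fail(15) 'bc': from fail(7)=0 chase 'c': 0 ⇒ 19;  out=∅∪out(19)=∅
  fail(20) 'cb': from fail(19)=0 chase 'b': 0 ⇒ 7;  out=∅∪out(7)={6}
  fail(23) 'aa': from fail(1)=0 chase 'a': 0 ⇒ 1;  out=∅∪out(1)=∅
  fail(27) 'cc': from fail(19)=0 chase 'c': 0 ⇒ 19;  out={7}∪out(19)={7}
  fail(3) 'acc': from fail(2)=19 chase 'c': 19 ⇒ 27;  out=∅∪out(27)={7}
  fail(9) 'bab': from fail(8)=1 chase 'b': 1→0 ⇒ 7;  out={1}∪out(7)={1,6}
  fail(11) 'bbb': from fail(10)=7 chase 'b': 7 ⇒ 10;  out=∅∪out(10)={6}
  fail(16) 'bcb': from fail(15)=19 chase 'b': 19 ⇒ 20;  out=∅∪out(20)={6}
  fail(21) 'cba': from fail(20)=7 chase 'a': 7 ⇒ 8;  out=∅∪out(8)=∅
  fail(24) 'aac': from fail(23)=1 chase 'c': 1 ⇒ 2;  out=∅∪out(2)=∅
  fail(4) 'accc': from fail(3)=27 chase 'c': 27→19 ⇒ 27;  out=∅∪out(27)={7}
  fail(12) 'bbbb': from fail(11)=10 chase 'b': 10 ⇒ 11;  out=∅∪out(11)={6}
  fail(17) 'bcbc': from fail(16)=20 chase 'c': 20→7 ⇒ 15;  out=∅∪out(15)=∅
  fail(22) 'cbaa': from fail(21)=8 chase 'a': 8→1 ⇒ 23;  out={4}∪out(23)={4}
  fail(25) 'aacc': from fail(24)=2 chase 'c': 2 ⇒ 3;  out=∅∪out(3)={7}
  fail(5) 'accca': from fail(4)=27 chase 'a': 27→19→0 ⇒ 1;  out=∅∪out(1)=∅
  fail(13) 'bbbba': from fail(12)=11 chase 'a': 11→10→7 ⇒ 8;  out=∅∪out(8)=∅
  fail(18) 'bcbcc': from fail(17)=15 chase 'c': 15→19 ⇒ 27;  out={3}∪out(27)={3,7}
  fail(26) 'aacca': from fail(25)=3 chase 'a': 3→27→19→0 ⇒ 1;  out={5}∪out(1)={5}
  fail(6) 'acccaa': from fail(5)=1 chase 'a': 1 ⇒ 23;  out={0}∪out(23)={0}
  fail(14) 'bbbbaa': from fail(13)=8 chase 'a': 8→1 ⇒ 23;  out={2}∪out(23)={2}

Text stream:
i=0 'c': node 0→19
i=1 'c': node 19→27  → match P7@[0:1]
i=2 'c': node 27→27 (via fail)  → match P7@[1:2]
i=3 'a': node 27→1 (via fail)
i=4 'b': node 1→7 (via fail)  → match P6@[4:4]
i=5 'c': node 7→15
i=6 'b': node 15→16  → match P6@[6:6]
i=7 'c': node 16→17
i=8 'c': node 17→18  → match P3@[4:8],P7@[7:8]
i=9 'c': node 18→27 (via fail)  → match P7@[8:9]
i=10 'c': node 27→27 (via fail)  → match P7@[9:10]
i=11 'c': node 27→27 (via fail)  → match P7@[10:11]
i=12 'a': node 27→1 (via fail)
i=13 'b': node 1→7 (via fail)  → match P6@[13:13]
i=14 'a': node 7→8
i=15 'b': node 8→9  → match P1@[13:15],P6@[15:15]
i=16 'c': node 9→15 (via fail)
i=17 'b': node 15→16  → match P6@[17:17]
i=18 'a': node 16→21 (via fail)
i=19 'a': node 21→22  → match P4@[16:19]
i=20 'a': node 22→23 (via fail)
i=21 'c': node 23→24
i=22 'c': node 24→25  → match P7@[21:22]
i=23 'c': node 25→4 (via fail)  → match P7@[22:23]
i=24 'a': node 4→5
i=25 'a': node 5→6  → match P0@[20:25]
i=26 'b': node 6→7 (via fail)  → match P6@[26:26]
i=27 'c': node 7→15
i=28 'b': node 15→16  → match P6@[28:28]
i=29 'c': node 16→17
i=30 'c': node 17→18  → match P3@[26:30],P7@[29:30]
i=31 'c': node 18→27 (via fail)  → match P7@[30:31]
i=32 'b': node 27→20 (via fail)  → match P6@[32:32]
i=33 'a': node 20→21
i=34 'a': node 21→22  → match P4@[31:34]
i=35 'a': node 22→23 (via fail)
i=36 'b': node 23→7 (via fail)  → match P6@[36:36]
i=37 'c': node 7→15
i=38 'c': node 15→27 (via fail)  → match P7@[37:38]
i=39 'c': node 27→27 (via fail)  → match P7@[38:39]
i=40 'c': node 27→27 (via fail)  → match P7@[39:40]
i=41 'b': node 27→20 (via fail)  → match P6@[41:41]
i=42 'a': node 20→21
i=43 'a': node 21→22  → match P4@[40:43]
i=44 'b': node 22→7 (via fail)  → match P6@[44:44]
i=45 'c': node 7→15
i=46 'b': node 15→16  → match P6@[46:46]
i=47 'b': node 16→10 (via fail)  → match P6@[47:47]
i=48 'b': node 10→11  → match P6@[48:48]
i=49 'b': node 11→12  → match P6@[49:49]

All matches (sorted): [[1,7],[2,7],[4,6],[6,6],[8,3],[8,7],[9,7],[10,7],[11,7],[13,6],[15,1],[15,6],[17,6],[19,4],[22,7],[23,7],[25,0],[26,6],[28,6],[30,3],[30,7],[31,7],[32,6],[34,4],[36,6],[38,7],[39,7],[40,7],[41,6],[43,4],[44,6],[46,6],[47,6],[48,6],[49,6]]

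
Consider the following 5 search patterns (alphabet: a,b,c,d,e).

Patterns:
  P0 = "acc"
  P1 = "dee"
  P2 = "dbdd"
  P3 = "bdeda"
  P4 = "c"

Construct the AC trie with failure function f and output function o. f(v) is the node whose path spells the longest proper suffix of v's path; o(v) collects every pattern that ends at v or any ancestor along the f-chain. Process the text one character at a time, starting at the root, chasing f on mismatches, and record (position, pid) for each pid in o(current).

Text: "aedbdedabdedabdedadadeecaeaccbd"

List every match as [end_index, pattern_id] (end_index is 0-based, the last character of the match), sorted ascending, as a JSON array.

Build automaton:
Trie nodes:
  0='ε' goto a→1 b→10 c→15 d→4
  1='a' goto c→2
  2='ac' goto c→3
  3='acc' goto ·  [P0 ends]
  4='d' goto b→7 e→5
  5='de' goto e→6
  6='dee' goto ·  [P1 ends]
  7='db' goto d→8
  8='dbd' goto d→9
  9='dbdd' goto ·  [P2 ends]
  10='b' goto d→11
  11='bd' goto e→12
  12='bde' goto d→13
  13='bded' goto a→14
  14='bdeda' goto ·  [P3 ends]
  15='c' goto ·  [P4 ends]

Failure links (BFS by depth):
  fail(1) 'a': from fail(0)=0 chase 'a': 0 ⇒ 0;  out=∅∪out(0)=∅
  fail(4) 'd': from fail(0)=0 chase 'd': 0 ⇒ 0;  out=∅∪out(0)=∅
  fail(10) 'b': from fail(0)=0 chase 'b': 0 ⇒ 0;  out=∅∪out(0)=∅
  fail(15) 'c': from fail(0)=0 chase 'c': 0 ⇒ 0;  out={4}∪out(0)={4}
  fail(2) 'ac': from fail(1)=0 chase 'c': 0 ⇒ 15;  out=∅∪out(15)={4}
  fail(5) 'de': from fail(4)=0 chase 'e': 0 ⇒ 0;  out=∅∪out(0)=∅
  fail(7) 'db': from fail(4)=0 chase 'b': 0 ⇒ 10;  out=∅∪out(10)=∅
  fail(11) 'bd': from fail(10)=0 chase 'd': 0 ⇒ 4;  out=∅∪out(4)=∅
  fail(3) 'acc': from fail(2)=15 chase 'c': 15→0 ⇒ 15;  out={0}∪out(15)={0,4}
  fail(6) 'dee': from fail(5)=0 chase 'e': 0 ⇒ 0;  out={1}∪out(0)={1}
  fail(8) 'dbd': from fail(7)=10 chase 'd': 10 ⇒ 11;  out=∅∪out(11)=∅
  fail(12) 'bde': from fail(11)=4 chase 'e': 4 ⇒ 5;  out=∅∪out(5)=∅
  fail(9) 'dbdd': from fail(8)=11 chase 'd': 11→4→0 ⇒ 4;  out={2}∪out(4)={2}
  fail(13) 'bded': from fail(12)=5 chase 'd': 5→0 ⇒ 4;  out=∅∪out(4)=∅
  fail(14) 'bdeda': from fail(13)=4 chase 'a': 4→0 ⇒ 1;  out={3}∪out(1)={3}

Text stream:
[0] read 'a'  n0⇒n1
[1] read 'e'  n1⇒n0 ·f
[2] read 'd'  n0⇒n4
[3] read 'b'  n4⇒n7
[4] read 'd'  n7⇒n8
[5] read 'e'  n8⇒n12 ·f
[6] read 'd'  n12⇒n13
[7] read 'a'  n13⇒n14  → match P3@[3:7]
[8] read 'b'  n14⇒n10 ·f
[9] read 'd'  n10⇒n11
[10] read 'e'  n11⇒n12
[11] read 'd'  n12⇒n13
[12] read 'a'  n13⇒n14  → match P3@[8:12]
[13] read 'b'  n14⇒n10 ·f
[14] read 'd'  n10⇒n11
[15] read 'e'  n11⇒n12
[16] read 'd'  n12⇒n13
[17] read 'a'  n13⇒n14  → match P3@[13:17]
[18] read 'd'  n14⇒n4 ·f
[19] read 'a'  n4⇒n1 ·f
[20] read 'd'  n1⇒n4 ·f
[21] read 'e'  n4⇒n5
[22] read 'e'  n5⇒n6  → match P1@[20:22]
[23] read 'c'  n6⇒n15 ·f  → match P4@[23:23]
[24] read 'a'  n15⇒n1 ·f
[25] read 'e'  n1⇒n0 ·f
[26] read 'a'  n0⇒n1
[27] read 'c'  n1⇒n2  → match P4@[27:27]
[28] read 'c'  n2⇒n3  → match P0@[26:28],P4@[28:28]
[29] read 'b'  n3⇒n10 ·f
[30] read 'd'  n10⇒n11

Result: [[7,3],[12,3],[17,3],[22,1],[23,4],[27,4],[28,0],[28,4]]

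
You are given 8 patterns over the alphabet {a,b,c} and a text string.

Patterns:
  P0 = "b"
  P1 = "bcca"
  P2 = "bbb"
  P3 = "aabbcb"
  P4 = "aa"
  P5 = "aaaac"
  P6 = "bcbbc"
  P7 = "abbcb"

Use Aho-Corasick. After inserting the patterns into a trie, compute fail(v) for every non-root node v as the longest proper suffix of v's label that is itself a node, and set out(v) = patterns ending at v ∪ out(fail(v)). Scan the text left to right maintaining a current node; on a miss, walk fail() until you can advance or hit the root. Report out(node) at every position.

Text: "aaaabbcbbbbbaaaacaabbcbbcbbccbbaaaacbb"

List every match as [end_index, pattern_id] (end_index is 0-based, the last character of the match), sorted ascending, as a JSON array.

Construct AC machine:
Trie nodes:
  0='ε' goto a→7 b→1
  1='b' goto b→5 c→2  ←P0
  2='bc' goto b→16 c→3
  3='bcc' goto a→4
  4='bcca' goto ·  ←P1
  5='bb' goto b→6
  6='bbb' goto ·  ←P2
  7='a' goto a→8 b→19
  8='aa' goto a→13 b→9  ←P4
  9='aab' goto b→10
  10='aabb' goto c→11
  11='aabbc' goto b→12
  12='aabbcb' goto ·  ←P3
  13='aaa' goto a→14
  14='aaaa' goto c→15
  15='aaaac' goto ·  ←P5
  16='bcb' goto b→17
  17='bcbb' goto c→18
  18='bcbbc' goto ·  ←P6
  19='ab' goto b→20
  20='abb' goto c→21
  21='abbc' goto b→22
  22='abbcb' goto ·  ←P7

BFS fail/out derivation:
  n1('b'): parent n0 fail=0; on 'b' 0 → fail=0;  out {0}∪∅={0}
  n7('a'): parent n0 fail=0; on 'a' 0 → fail=0;  out ∅∪∅=∅
  n2('bc'): parent n1 fail=0; on 'c' 0 → fail=0;  out ∅∪∅=∅
  n5('bb'): parent n1 fail=0; on 'b' 0 → fail=1;  out ∅∪{0}={0}
  n8('aa'): parent n7 fail=0; on 'a' 0 → fail=7;  out {4}∪∅={4}
  n19('ab'): parent n7 fail=0; on 'b' 0 → fail=1;  out ∅∪{0}={0}
  n3('bcc'): parent n2 fail=0; on 'c' 0 → fail=0;  out ∅∪∅=∅
  n6('bbb'): parent n5 fail=1; on 'b' 1 → fail=5;  out {2}∪{0}={0,2}
  n9('aab'): parent n8 fail=7; on 'b' 7 → fail=19;  out ∅∪{0}={0}
  n13('aaa'): parent n8 fail=7; on 'a' 7 → fail=8;  out ∅∪{4}={4}
  n16('bcb'): parent n2 fail=0; on 'b' 0 → fail=1;  out ∅∪{0}={0}
  n20('abb'): parent n19 fail=1; on 'b' 1 → fail=5;  out ∅∪{0}={0}
  n4('bcca'): parent n3 fail=0; on 'a' 0 → fail=7;  out {1}∪∅={1}
  n10('aabb'): parent n9 fail=19; on 'b' 19 → fail=20;  out ∅∪{0}={0}
  n14('aaaa'): parent n13 fail=8; on 'a' 8 → fail=13;  out ∅∪{4}={4}
  n17('bcbb'): parent n16 fail=1; on 'b' 1 → fail=5;  out ∅∪{0}={0}
  n21('abbc'): parent n20 fail=5; on 'c' 5→1 → fail=2;  out ∅∪∅=∅
  n11('aabbc'): parent n10 fail=20; on 'c' 20 → fail=21;  out ∅∪∅=∅
  n15('aaaac'): parent n14 fail=13; on 'c' 13→8→7→0 → fail=0;  out {5}∪∅={5}
  n18('bcbbc'): parent n17 fail=5; on 'c' 5→1 → fail=2;  out {6}∪∅={6}
  n22('abbcb'): parent n21 fail=2; on 'b' 2 → fail=16;  out {7}∪{0}={0,7}
  n12('aabbcb'): parent n11 fail=21; on 'b' 21 → fail=22;  out {3}∪{0,7}={0,3,7}

Text stream:
[0] read 'a'  n0⇒n7
[1] read 'a'  n7⇒n8  ** P4@[0:1]
[2] read 'a'  n8⇒n13  ** P4@[1:2]
[3] read 'a'  n13⇒n14  ** P4@[2:3]
[4] read 'b'  n14⇒n9 (via fail)  ** P0@[4:4]
[5] read 'b'  n9⇒n10  ** P0@[5:5]
[6] read 'c'  n10⇒n11
[7] read 'b'  n11⇒n12  ** P0@[7:7],P3@[2:7],P7@[3:7]
[8] read 'b'  n12⇒n17 (via fail)  ** P0@[8:8]
[9] read 'b'  n17⇒n6 (via fail)  ** P0@[9:9],P2@[7:9]
[10] read 'b'  n6⇒n6 (via fail)  ** P0@[10:10],P2@[8:10]
[11] read 'b'  n6⇒n6 (via fail)  ** P0@[11:11],P2@[9:11]
[12] read 'a'  n6⇒n7 (via fail)
[13] read 'a'  n7⇒n8  ** P4@[12:13]
[14] read 'a'  n8⇒n13  ** P4@[13:14]
[15] read 'a'  n13⇒n14  ** P4@[14:15]
[16] read 'c'  n14⇒n15  ** P5@[12:16]
[17] read 'a'  n15⇒n7 (via fail)
[18] read 'a'  n7⇒n8  ** P4@[17:18]
[19] read 'b'  n8⇒n9  ** P0@[19:19]
[20] read 'b'  n9⇒n10  ** P0@[20:20]
[21] read 'c'  n10⇒n11
[22] read 'b'  n11⇒n12  ** P0@[22:22],P3@[17:22],P7@[18:22]
[23] read 'b'  n12⇒n17 (via fail)  ** P0@[23:23]
[24] read 'c'  n17⇒n18  ** P6@[20:24]
[25] read 'b'  n18⇒n16 (via fail)  ** P0@[25:25]
[26] read 'b'  n16⇒n17  ** P0@[26:26]
[27] read 'c'  n17⇒n18  ** P6@[23:27]
[28] read 'c'  n18⇒n3 (via fail)
[29] read 'b'  n3⇒n1 (via fail)  ** P0@[29:29]
[30] read 'b'  n1⇒n5  ** P0@[30:30]
[31] read 'a'  n5⇒n7 (via fail)
[32] read 'a'  n7⇒n8  ** P4@[31:32]
[33] read 'a'  n8⇒n13  ** P4@[32:33]
[34] read 'a'  n13⇒n14  ** P4@[33:34]
[35] read 'c'  n14⇒n15  ** P5@[31:35]
[36] read 'b'  n15⇒n1 (via fail)  ** P0@[36:36]
[37] read 'b'  n1⇒n5  ** P0@[37:37]

Matches: [[1,4],[2,4],[3,4],[4,0],[5,0],[7,0],[7,3],[7,7],[8,0],[9,0],[9,2],[10,0],[10,2],[11,0],[11,2],[13,4],[14,4],[15,4],[16,5],[18,4],[19,0],[20,0],[22,0],[22,3],[22,7],[23,0],[24,6],[25,0],[26,0],[27,6],[29,0],[30,0],[32,4],[33,4],[34,4],[35,5],[36,0],[37,0]]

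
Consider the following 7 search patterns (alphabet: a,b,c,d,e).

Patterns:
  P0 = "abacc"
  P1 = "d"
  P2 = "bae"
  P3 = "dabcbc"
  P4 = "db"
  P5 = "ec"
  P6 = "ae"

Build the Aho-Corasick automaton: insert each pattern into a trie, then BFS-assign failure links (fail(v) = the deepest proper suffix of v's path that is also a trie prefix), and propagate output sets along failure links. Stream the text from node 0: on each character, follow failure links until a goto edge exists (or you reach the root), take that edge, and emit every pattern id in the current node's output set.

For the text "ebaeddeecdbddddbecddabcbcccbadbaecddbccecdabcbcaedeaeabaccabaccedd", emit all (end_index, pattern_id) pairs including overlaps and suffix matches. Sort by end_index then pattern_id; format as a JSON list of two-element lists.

Build:
Trie nodes:
  n0 'ε': a→1 b→7 d→6 e→16
  n1 'a': b→2 e→18
  n2 'ab': a→3
  n3 'aba': c→4
  n4 'abac': c→5
  n5 'abacc': ·  [P0 ends]
  n6 'd': a→10 b→15  [P1 ends]
  n7 'b': a→8
  n8 'ba': e→9
  n9 'bae': ·  [P2 ends]
  n10 'da': b→11
  n11 'dab': c→12
  n12 'dabc': b→13
  n13 'dabcb': c→14
  n14 'dabcbc': ·  [P3 ends]
  n15 'db': ·  [P4 ends]
  n16 'e': c→17
  n17 'ec': ·  [P5 ends]
  n18 'ae': ·  [P6 ends]

Failure links (BFS by depth):
  fail(1) 'a': from fail(0)=0 chase 'a': 0 ⇒ 0;  out=∅∪out(0)=∅
  fail(6) 'd': from fail(0)=0 chase 'd': 0 ⇒ 0;  out={1}∪out(0)={1}
  fail(7) 'b': from fail(0)=0 chase 'b': 0 ⇒ 0;  out=∅∪out(0)=∅
  fail(16) 'e': from fail(0)=0 chase 'e': 0 ⇒ 0;  out=∅∪out(0)=∅
  fail(2) 'ab': from fail(1)=0 chase 'b': 0 ⇒ 7;  out=∅∪out(7)=∅
  fail(8) 'ba': from fail(7)=0 chase 'a': 0 ⇒ 1;  out=∅∪out(1)=∅
  fail(10) 'da': from fail(6)=0 chase 'a': 0 ⇒ 1;  out=∅∪out(1)=∅
  fail(15) 'db': from fail(6)=0 chase 'b': 0 ⇒ 7;  out={4}∪out(7)={4}
  fail(17) 'ec': from fail(16)=0 chase 'c': 0 ⇒ 0;  out={5}∪out(0)={5}
  fail(18) 'ae': from fail(1)=0 chase 'e': 0 ⇒ 16;  out={6}∪out(16)={6}
  fail(3) 'aba': from fail(2)=7 chase 'a': 7 ⇒ 8;  out=∅∪out(8)=∅
  fail(9) 'bae': from fail(8)=1 chase 'e': 1 ⇒ 18;  out={2}∪out(18)={2,6}
  fail(11) 'dab': from fail(10)=1 chase 'b': 1 ⇒ 2;  out=∅∪out(2)=∅
  fail(4) 'abac': from fail(3)=8 chase 'c': 8→1→0 ⇒ 0;  out=∅∪out(0)=∅
  fail(12) 'dabc': from fail(11)=2 chase 'c': 2→7→0 ⇒ 0;  out=∅∪out(0)=∅
  fail(5) 'abacc': from fail(4)=0 chase 'c': 0 ⇒ 0;  out={0}∪out(0)={0}
  fail(13) 'dabcb': from fail(12)=0 chase 'b': 0 ⇒ 7;  out=∅∪out(7)=∅
  fail(14) 'dabcbc': from fail(13)=7 chase 'c': 7→0 ⇒ 0;  out={3}∪out(0)={3}

Scan:
pos 0 'e': at 16
pos 1 'b': at 7 (via fail)
pos 2 'a': at 8
pos 3 'e': at 9  → match P2@[1:3],P6@[2:3]
pos 4 'd': at 6 (via fail)  → match P1@[4:4]
pos 5 'd': at 6 (via fail)  → match P1@[5:5]
pos 6 'e': at 16 (via fail)
pos 7 'e': at 16 (via fail)
pos 8 'c': at 17  → match P5@[7:8]
pos 9 'd': at 6 (via fail)  → match P1@[9:9]
pos 10 'b': at 15  → match P4@[9:10]
pos 11 'd': at 6 (via fail)  → match P1@[11:11]
pos 12 'd': at 6 (via fail)  → match P1@[12:12]
pos 13 'd': at 6 (via fail)  → match P1@[13:13]
pos 14 'd': at 6 (via fail)  → match P1@[14:14]
pos 15 'b': at 15  → match P4@[14:15]
pos 16 'e': at 16 (via fail)
pos 17 'c': at 17  → match P5@[16:17]
pos 18 'd': at 6 (via fail)  → match P1@[18:18]
pos 19 'd': at 6 (via fail)  → match P1@[19:19]
pos 20 'a': at 10
pos 21 'b': at 11
pos 22 'c': at 12
pos 23 'b': at 13
pos 24 'c': at 14  → match P3@[19:24]
pos 25 'c': at 0 (via fail)
pos 26 'c': at 0
pos 27 'b': at 7
pos 28 'a': at 8
pos 29 'd': at 6 (via fail)  → match P1@[29:29]
pos 30 'b': at 15  → match P4@[29:30]
pos 31 'a': at 8 (via fail)
pos 32 'e': at 9  → match P2@[30:32],P6@[31:32]
pos 33 'c': at 17 (via fail)  → match P5@[32:33]
pos 34 'd': at 6 (via fail)  → match P1@[34:34]
pos 35 'd': at 6 (via fail)  → match P1@[35:35]
pos 36 'b': at 15  → match P4@[35:36]
pos 37 'c': at 0 (via fail)
pos 38 'c': at 0
pos 39 'e': at 16
pos 40 'c': at 17  → match P5@[39:40]
pos 41 'd': at 6 (via fail)  → match P1@[41:41]
pos 42 'a': at 10
pos 43 'b': at 11
pos 44 'c': at 12
pos 45 'b': at 13
pos 46 'c': at 14  → match P3@[41:46]
pos 47 'a': at 1 (via fail)
pos 48 'e': at 18  → match P6@[47:48]
pos 49 'd': at 6 (via fail)  → match P1@[49:49]
pos 50 'e': at 16 (via fail)
pos 51 'a': at 1 (via fail)
pos 52 'e': at 18  → match P6@[51:52]
pos 53 'a': at 1 (via fail)
pos 54 'b': at 2
pos 55 'a': at 3
pos 56 'c': at 4
pos 57 'c': at 5  → match P0@[53:57]
pos 58 'a': at 1 (via fail)
pos 59 'b': at 2
pos 60 'a': at 3
pos 61 'c': at 4
pos 62 'c': at 5  → match P0@[58:62]
pos 63 'e': at 16 (via fail)
pos 64 'd': at 6 (via fail)  → match P1@[64:64]
pos 65 'd': at 6 (via fail)  → match P1@[65:65]

Matches: [[3,2],[3,6],[4,1],[5,1],[8,5],[9,1],[10,4],[11,1],[12,1],[13,1],[14,1],[15,4],[17,5],[18,1],[19,1],[24,3],[29,1],[30,4],[32,2],[32,6],[33,5],[34,1],[35,1],[36,4],[40,5],[41,1],[46,3],[48,6],[49,1],[52,6],[57,0],[62,0],[64,1],[65,1]]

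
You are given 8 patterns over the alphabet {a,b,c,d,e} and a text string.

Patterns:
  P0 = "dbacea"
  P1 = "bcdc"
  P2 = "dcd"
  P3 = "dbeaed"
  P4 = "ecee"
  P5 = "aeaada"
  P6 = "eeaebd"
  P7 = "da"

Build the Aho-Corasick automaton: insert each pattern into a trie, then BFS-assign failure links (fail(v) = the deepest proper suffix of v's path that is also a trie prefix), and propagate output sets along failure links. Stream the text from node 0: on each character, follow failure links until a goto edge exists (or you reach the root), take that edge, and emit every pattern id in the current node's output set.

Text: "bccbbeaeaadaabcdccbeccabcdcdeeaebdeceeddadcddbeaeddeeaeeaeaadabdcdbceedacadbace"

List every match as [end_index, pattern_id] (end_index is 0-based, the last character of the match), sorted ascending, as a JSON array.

Build:
Trie (insert patterns):
  n0 'ε': a→21 b→7 d→1 e→17
  n1 'd': a→32 b→2 c→11
  n2 'db': a→3 e→13
  n3 'dba': c→4
  n4 'dbac': e→5
  n5 'dbace': a→6
  n6 'dbacea': ·  [P0 ends]
  n7 'b': c→8
  n8 'bc': d→9
  n9 'bcd': c→10
  n10 'bcdc': ·  [P1 ends]
  n11 'dc': d→12
  n12 'dcd': ·  [P2 ends]
  n13 'dbe': a→14
  n14 'dbea': e→15
  n15 'dbeae': d→16
  n16 'dbeaed': ·  [P3 ends]
  n17 'e': c→18 e→27
  n18 'ec': e→19
  n19 'ece': e→20
  n20 'ecee': ·  [P4 ends]
  n21 'a': e→22
  n22 'ae': a→23
  n23 'aea': a→24
  n24 'aeaa': d→25
  n25 'aeaad': a→26
  n26 'aeaada': ·  [P5 ends]
  n27 'ee': a→28
  n28 'eea': e→29
  n29 'eeae': b→30
  n30 'eeaeb': d→31
  n31 'eeaebd': ·  [P6 ends]
  n32 'da': ·  [P7 ends]

Failure links (BFS by depth):
  n1('d'): parent n0 fail=0; on 'd' 0 → fail=0;  out ∅∪∅=∅
  n7('b'): parent n0 fail=0; on 'b' 0 → fail=0;  out ∅∪∅=∅
  n17('e'): parent n0 fail=0; on 'e' 0 → fail=0;  out ∅∪∅=∅
  n21('a'): parent n0 fail=0; on 'a' 0 → fail=0;  out ∅∪∅=∅
  n2('db'): parent n1 fail=0; on 'b' 0 → fail=7;  out ∅∪∅=∅
  n8('bc'): parent n7 fail=0; on 'c' 0 → fail=0;  out ∅∪∅=∅
  n11('dc'): parent n1 fail=0; on 'c' 0 → fail=0;  out ∅∪∅=∅
  n18('ec'): parent n17 fail=0; on 'c' 0 → fail=0;  out ∅∪∅=∅
  n22('ae'): parent n21 fail=0; on 'e' 0 → fail=17;  out ∅∪∅=∅
  n27('ee'): parent n17 fail=0; on 'e' 0 → fail=17;  out ∅∪∅=∅
  n32('da'): parent n1 fail=0; on 'a' 0 → fail=21;  out {7}∪∅={7}
  n3('dba'): parent n2 fail=7; on 'a' 7→0 → fail=21;  out ∅∪∅=∅
  n9('bcd'): parent n8 fail=0; on 'd' 0 → fail=1;  out ∅∪∅=∅
  n12('dcd'): parent n11 fail=0; on 'd' 0 → fail=1;  out {2}∪∅={2}
  n13('dbe'): parent n2 fail=7; on 'e' 7→0 → fail=17;  out ∅∪∅=∅
  n19('ece'): parent n18 fail=0; on 'e' 0 → fail=17;  out ∅∪∅=∅
  n23('aea'): parent n22 fail=17; on 'a' 17→0 → fail=21;  out ∅∪∅=∅
  n28('eea'): parent n27 fail=17; on 'a' 17→0 → fail=21;  out ∅∪∅=∅
  n4('dbac'): parent n3 fail=21; on 'c' 21→0 → fail=0;  out ∅∪∅=∅
  n10('bcdc'): parent n9 fail=1; on 'c' 1 → fail=11;  out {1}∪∅={1}
  n14('dbea'): parent n13 fail=17; on 'a' 17→0 → fail=21;  out ∅∪∅=∅
  n20('ecee'): parent n19 fail=17; on 'e' 17 → fail=27;  out {4}∪∅={4}
  n24('aeaa'): parent n23 fail=21; on 'a' 21→0 → fail=21;  out ∅∪∅=∅
  n29('eeae'): parent n28 fail=21; on 'e' 21 → fail=22;  out ∅∪∅=∅
  n5('dbace'): parent n4 fail=0; on 'e' 0 → fail=17;  out ∅∪∅=∅
  n15('dbeae'): parent n14 fail=21; on 'e' 21 → fail=22;  out ∅∪∅=∅
  n25('aeaad'): parent n24 fail=21; on 'd' 21→0 → fail=1;  out ∅∪∅=∅
  n30('eeaeb'): parent n29 fail=22; on 'b' 22→17→0 → fail=7;  out ∅∪∅=∅
  n6('dbacea'): parent n5 fail=17; on 'a' 17→0 → fail=21;  out {0}∪∅={0}
  n16('dbeaed'): parent n15 fail=22; on 'd' 22→17→0 → fail=1;  out {3}∪∅={3}
  n26('aeaada'): parent n25 fail=1; on 'a' 1 → fail=32;  out {5}∪{7}={5,7}
  n31('eeaebd'): parent n30 fail=7; on 'd' 7→0 → fail=1;  out {6}∪∅={6}

Text stream:
i=0 'b': node 0→7
i=1 'c': node 7→8
i=2 'c': node 8→0 (via fail)
i=3 'b': node 0→7
i=4 'b': node 7→7 (via fail)
i=5 'e': node 7→17 (via fail)
i=6 'a': node 17→21 (via fail)
i=7 'e': node 21→22
i=8 'a': node 22→23
i=9 'a': node 23→24
i=10 'd': node 24→25
i=11 'a': node 25→26  ** P5@[6:11],P7@[10:11]
i=12 'a': node 26→21 (via fail)
i=13 'b': node 21→7 (via fail)
i=14 'c': node 7→8
i=15 'd': node 8→9
i=16 'c': node 9→10  ** P1@[13:16]
i=17 'c': node 10→0 (via fail)
i=18 'b': node 0→7
i=19 'e': node 7→17 (via fail)
i=20 'c': node 17→18
i=21 'c': node 18→0 (via fail)
i=22 'a': node 0→21
i=23 'b': node 21→7 (via fail)
i=24 'c': node 7→8
i=25 'd': node 8→9
i=26 'c': node 9→10  ** P1@[23:26]
i=27 'd': node 10→12 (via fail)  ** P2@[25:27]
i=28 'e': node 12→17 (via fail)
i=29 'e': node 17→27
i=30 'a': node 27→28
i=31 'e': node 28→29
i=32 'b': node 29→30
i=33 'd': node 30→31  ** P6@[28:33]
i=34 'e': node 31→17 (via fail)
i=35 'c': node 17→18
i=36 'e': node 18→19
i=37 'e': node 19→20  ** P4@[34:37]
i=38 'd': node 20→1 (via fail)
i=39 'd': node 1→1 (via fail)
i=40 'a': node 1→32  ** P7@[39:40]
i=41 'd': node 32→1 (via fail)
i=42 'c': node 1→11
i=43 'd': node 11→12  ** P2@[41:43]
i=44 'd': node 12→1 (via fail)
i=45 'b': node 1→2
i=46 'e': node 2→13
i=47 'a': node 13→14
i=48 'e': node 14→15
i=49 'd': node 15→16  ** P3@[44:49]
i=50 'd': node 16→1 (via fail)
i=51 'e': node 1→17 (via fail)
i=52 'e': node 17→27
i=53 'a': node 27→28
i=54 'e': node 28→29
i=55 'e': node 29→27 (via fail)
i=56 'a': node 27→28
i=57 'e': node 28→29
i=58 'a': node 29→23 (via fail)
i=59 'a': node 23→24
i=60 'd': node 24→25
i=61 'a': node 25→26  ** P5@[56:61],P7@[60:61]
i=62 'b': node 26→7 (via fail)
i=63 'd': node 7→1 (via fail)
i=64 'c': node 1→11
i=65 'd': node 11→12  ** P2@[63:65]
i=66 'b': node 12→2 (via fail)
i=67 'c': node 2→8 (via fail)
i=68 'e': node 8→17 (via fail)
i=69 'e': node 17→27
i=70 'd': node 27→1 (via fail)
i=71 'a': node 1→32  ** P7@[70:71]
i=72 'c': node 32→0 (via fail)
i=73 'a': node 0→21
i=74 'd': node 21→1 (via fail)
i=75 'b': node 1→2
i=76 'a': node 2→3
i=77 'c': node 3→4
i=78 'e': node 4→5

All matches (sorted): [[11,5],[11,7],[16,1],[26,1],[27,2],[33,6],[37,4],[40,7],[43,2],[49,3],[61,5],[61,7],[65,2],[71,7]]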